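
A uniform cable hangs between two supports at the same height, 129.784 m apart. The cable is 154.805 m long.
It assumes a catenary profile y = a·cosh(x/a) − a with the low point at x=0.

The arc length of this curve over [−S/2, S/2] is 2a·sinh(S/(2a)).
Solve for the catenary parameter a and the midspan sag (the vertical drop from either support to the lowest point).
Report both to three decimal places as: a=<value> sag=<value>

seed: a₀ = √(S³/(24(L−S))) = √(129.784³/(24·25.021)) = 60.335620
iter 1: u=1.075517  f(a)=+1.488e+00  f'(a)=-9.294e-01  a ← 60.335620 − (+1.488e+00/-9.294e-01) = 61.936295
iter 2: u=1.047722  f(a)=+6.126e-02  f'(a)=-8.543e-01  a ← 61.936295 − (+6.126e-02/-8.543e-01) = 62.008000
iter 3: u=1.046510  f(a)=+1.137e-04  f'(a)=-8.511e-01  a ← 62.008000 − (+1.137e-04/-8.511e-01) = 62.008134
iter 4: u=1.046508  f(a)=+3.937e-10  f'(a)=-8.511e-01  a ← 62.008134 − (+3.937e-10/-8.511e-01) = 62.008134
iter 5: u=1.046508  f(a)=-2.842e-14  f'(a)=-8.511e-01  a ← 62.008134 − (-2.842e-14/-8.511e-01) = 62.008134
converged: |Δa| < 1e-12 after 5 iterations
sag = a·(cosh(S/(2a)) − 1) = 62.008134·(cosh(1.046508) − 1) = 37.169261
T_max/T_min = cosh(S/(2a)) = 1.599426

a=62.008 sag=37.169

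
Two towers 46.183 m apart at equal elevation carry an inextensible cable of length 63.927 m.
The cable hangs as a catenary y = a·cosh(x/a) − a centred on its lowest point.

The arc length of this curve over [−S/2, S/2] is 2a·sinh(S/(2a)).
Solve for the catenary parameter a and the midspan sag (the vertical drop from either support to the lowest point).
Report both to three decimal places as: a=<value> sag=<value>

seed: a₀ = √(S³/(24(L−S))) = √(46.183³/(24·17.744)) = 15.208691
iter 1: u=1.518310  f(a)=+2.161e+00  f'(a)=-2.918e+00  a ← 15.208691 − (+2.161e+00/-2.918e+00) = 15.949437
iter 2: u=1.447794  f(a)=+1.679e-01  f'(a)=-2.480e+00  a ← 15.949437 − (+1.679e-01/-2.480e+00) = 16.017142
iter 3: u=1.441674  f(a)=+1.203e-03  f'(a)=-2.445e+00  a ← 16.017142 − (+1.203e-03/-2.445e+00) = 16.017634
iter 4: u=1.441630  f(a)=+6.266e-08  f'(a)=-2.445e+00  a ← 16.017634 − (+6.266e-08/-2.445e+00) = 16.017634
iter 5: u=1.441630  f(a)=+0.000e+00  f'(a)=-2.445e+00  a ← 16.017634 − (+0.000e+00/-2.445e+00) = 16.017634
converged: |Δa| < 1e-12 after 5 iterations
sag = a·(cosh(S/(2a)) − 1) = 16.017634·(cosh(1.441630) − 1) = 19.734708
T_max/T_min = cosh(S/(2a)) = 2.232061

a=16.018 sag=19.735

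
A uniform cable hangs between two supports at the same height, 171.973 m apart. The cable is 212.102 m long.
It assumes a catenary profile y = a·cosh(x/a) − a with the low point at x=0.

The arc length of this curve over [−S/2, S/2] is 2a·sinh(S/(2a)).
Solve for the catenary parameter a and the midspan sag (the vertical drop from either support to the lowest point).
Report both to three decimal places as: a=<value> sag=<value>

a=75.088 sag=54.854

seed: a₀ = √(S³/(24(L−S))) = √(171.973³/(24·40.129)) = 72.670076
iter 1: u=1.183245  f(a)=+2.905e+00  f'(a)=-1.267e+00  a ← 72.670076 − (+2.905e+00/-1.267e+00) = 74.962662
iter 2: u=1.147058  f(a)=+1.431e-01  f'(a)=-1.145e+00  a ← 74.962662 − (+1.431e-01/-1.145e+00) = 75.087668
iter 3: u=1.145148  f(a)=+3.873e-04  f'(a)=-1.139e+00  a ← 75.087668 − (+3.873e-04/-1.139e+00) = 75.088008
iter 4: u=1.145143  f(a)=+2.854e-09  f'(a)=-1.139e+00  a ← 75.088008 − (+2.854e-09/-1.139e+00) = 75.088008
iter 5: u=1.145143  f(a)=+0.000e+00  f'(a)=-1.139e+00  a ← 75.088008 − (+0.000e+00/-1.139e+00) = 75.088008
converged: |Δa| < 1e-12 after 5 iterations
sag = a·(cosh(S/(2a)) − 1) = 75.088008·(cosh(1.145143) − 1) = 54.854378
T_max/T_min = cosh(S/(2a)) = 1.730534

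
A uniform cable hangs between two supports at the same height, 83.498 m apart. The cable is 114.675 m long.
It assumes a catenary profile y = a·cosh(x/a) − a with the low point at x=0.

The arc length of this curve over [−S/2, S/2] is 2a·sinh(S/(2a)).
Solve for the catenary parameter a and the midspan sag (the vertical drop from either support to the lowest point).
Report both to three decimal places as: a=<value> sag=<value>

seed: a₀ = √(S³/(24(L−S))) = √(83.498³/(24·31.177)) = 27.892750
iter 1: u=1.496769  f(a)=+3.685e+00  f'(a)=-2.778e+00  a ← 27.892750 − (+3.685e+00/-2.778e+00) = 29.219027
iter 2: u=1.428829  f(a)=+2.791e-01  f'(a)=-2.372e+00  a ← 29.219027 − (+2.791e-01/-2.372e+00) = 29.336701
iter 3: u=1.423098  f(a)=+1.891e-03  f'(a)=-2.340e+00  a ← 29.336701 − (+1.891e-03/-2.340e+00) = 29.337509
iter 4: u=1.423059  f(a)=+8.818e-08  f'(a)=-2.340e+00  a ← 29.337509 − (+8.818e-08/-2.340e+00) = 29.337509
iter 5: u=1.423059  f(a)=-1.421e-14  f'(a)=-2.340e+00  a ← 29.337509 − (-1.421e-14/-2.340e+00) = 29.337509
converged: |Δa| < 1e-12 after 5 iterations
sag = a·(cosh(S/(2a)) − 1) = 29.337509·(cosh(1.423059) − 1) = 35.069620
T_max/T_min = cosh(S/(2a)) = 2.195385

a=29.338 sag=35.070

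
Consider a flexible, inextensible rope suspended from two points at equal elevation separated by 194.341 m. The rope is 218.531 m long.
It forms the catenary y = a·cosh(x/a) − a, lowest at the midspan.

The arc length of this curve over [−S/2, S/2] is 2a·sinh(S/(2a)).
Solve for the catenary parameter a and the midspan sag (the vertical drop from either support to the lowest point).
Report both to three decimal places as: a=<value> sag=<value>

a=114.482 sag=43.774

seed: a₀ = √(S³/(24(L−S))) = √(194.341³/(24·24.190)) = 112.440585
iter 1: u=0.864194  f(a)=+9.195e-01  f'(a)=-4.633e-01  a ← 112.440585 − (+9.195e-01/-4.633e-01) = 114.425417
iter 2: u=0.849204  f(a)=+2.491e-02  f'(a)=-4.385e-01  a ← 114.425417 − (+2.491e-02/-4.385e-01) = 114.482233
iter 3: u=0.848782  f(a)=+1.942e-05  f'(a)=-4.378e-01  a ← 114.482233 − (+1.942e-05/-4.378e-01) = 114.482277
iter 4: u=0.848782  f(a)=+1.177e-11  f'(a)=-4.378e-01  a ← 114.482277 − (+1.177e-11/-4.378e-01) = 114.482277
converged: |Δa| < 1e-12 after 4 iterations
sag = a·(cosh(S/(2a)) − 1) = 114.482277·(cosh(0.848782) − 1) = 43.774291
T_max/T_min = cosh(S/(2a)) = 1.382367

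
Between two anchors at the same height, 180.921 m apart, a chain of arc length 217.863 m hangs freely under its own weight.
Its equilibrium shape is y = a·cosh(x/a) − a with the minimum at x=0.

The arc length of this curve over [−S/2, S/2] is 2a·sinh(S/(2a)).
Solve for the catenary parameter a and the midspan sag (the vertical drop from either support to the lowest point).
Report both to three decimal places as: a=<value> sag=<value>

a=84.121 sag=53.510

seed: a₀ = √(S³/(24(L−S))) = √(180.921³/(24·36.942)) = 81.727393
iter 1: u=1.106857  f(a)=+2.330e+00  f'(a)=-1.020e+00  a ← 81.727393 − (+2.330e+00/-1.020e+00) = 84.012367
iter 2: u=1.076752  f(a)=+1.013e-01  f'(a)=-9.328e-01  a ← 84.012367 − (+1.013e-01/-9.328e-01) = 84.120954
iter 3: u=1.075362  f(a)=+2.107e-04  f'(a)=-9.290e-01  a ← 84.120954 − (+2.107e-04/-9.290e-01) = 84.121180
iter 4: u=1.075359  f(a)=+9.157e-10  f'(a)=-9.289e-01  a ← 84.121180 − (+9.157e-10/-9.289e-01) = 84.121180
iter 5: u=1.075359  f(a)=+0.000e+00  f'(a)=-9.289e-01  a ← 84.121180 − (+0.000e+00/-9.289e-01) = 84.121180
converged: |Δa| < 1e-12 after 5 iterations
sag = a·(cosh(S/(2a)) − 1) = 84.121180·(cosh(1.075359) − 1) = 53.510374
T_max/T_min = cosh(S/(2a)) = 1.636111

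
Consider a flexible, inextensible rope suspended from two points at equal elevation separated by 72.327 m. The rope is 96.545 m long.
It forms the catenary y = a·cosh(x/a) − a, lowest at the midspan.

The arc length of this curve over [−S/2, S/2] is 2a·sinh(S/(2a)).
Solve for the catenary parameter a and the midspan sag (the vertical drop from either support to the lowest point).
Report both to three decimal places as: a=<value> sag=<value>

seed: a₀ = √(S³/(24(L−S))) = √(72.327³/(24·24.218)) = 25.513845
iter 1: u=1.417407  f(a)=+2.552e+00  f'(a)=-2.308e+00  a ← 25.513845 − (+2.552e+00/-2.308e+00) = 26.619639
iter 2: u=1.358527  f(a)=+1.753e-01  f'(a)=-2.001e+00  a ← 26.619639 − (+1.753e-01/-2.001e+00) = 26.707251
iter 3: u=1.354070  f(a)=+9.620e-04  f'(a)=-1.979e+00  a ← 26.707251 − (+9.620e-04/-1.979e+00) = 26.707737
iter 4: u=1.354046  f(a)=+2.932e-08  f'(a)=-1.979e+00  a ← 26.707737 − (+2.932e-08/-1.979e+00) = 26.707737
iter 5: u=1.354046  f(a)=+0.000e+00  f'(a)=-1.979e+00  a ← 26.707737 − (+0.000e+00/-1.979e+00) = 26.707737
converged: |Δa| < 1e-12 after 5 iterations
sag = a·(cosh(S/(2a)) − 1) = 26.707737·(cosh(1.354046) − 1) = 28.460528
T_max/T_min = cosh(S/(2a)) = 2.065629

a=26.708 sag=28.461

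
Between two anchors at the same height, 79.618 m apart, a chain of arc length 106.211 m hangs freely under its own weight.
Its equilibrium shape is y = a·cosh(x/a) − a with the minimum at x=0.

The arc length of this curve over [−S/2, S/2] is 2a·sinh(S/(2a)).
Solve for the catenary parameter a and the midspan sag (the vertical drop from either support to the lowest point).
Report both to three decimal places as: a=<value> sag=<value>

seed: a₀ = √(S³/(24(L−S))) = √(79.618³/(24·26.593)) = 28.120796
iter 1: u=1.415643  f(a)=+2.795e+00  f'(a)=-2.299e+00  a ← 28.120796 − (+2.795e+00/-2.299e+00) = 29.336975
iter 2: u=1.356957  f(a)=+1.916e-01  f'(a)=-1.993e+00  a ← 29.336975 − (+1.916e-01/-1.993e+00) = 29.433084
iter 3: u=1.352526  f(a)=+1.046e-03  f'(a)=-1.972e+00  a ← 29.433084 − (+1.046e-03/-1.972e+00) = 29.433615
iter 4: u=1.352501  f(a)=+3.157e-08  f'(a)=-1.971e+00  a ← 29.433615 − (+3.157e-08/-1.971e+00) = 29.433615
iter 5: u=1.352501  f(a)=+0.000e+00  f'(a)=-1.971e+00  a ← 29.433615 − (+0.000e+00/-1.971e+00) = 29.433615
converged: |Δa| < 1e-12 after 5 iterations
sag = a·(cosh(S/(2a)) − 1) = 29.433615·(cosh(1.352501) − 1) = 31.283202
T_max/T_min = cosh(S/(2a)) = 2.062839

a=29.434 sag=31.283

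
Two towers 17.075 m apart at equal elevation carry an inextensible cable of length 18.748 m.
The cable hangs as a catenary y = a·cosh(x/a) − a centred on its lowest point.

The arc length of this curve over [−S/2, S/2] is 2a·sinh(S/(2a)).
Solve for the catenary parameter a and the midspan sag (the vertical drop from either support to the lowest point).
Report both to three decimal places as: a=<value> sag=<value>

seed: a₀ = √(S³/(24(L−S))) = √(17.075³/(24·1.673)) = 11.134930
iter 1: u=0.766731  f(a)=+4.987e-02  f'(a)=-3.185e-01  a ← 11.134930 − (+4.987e-02/-3.185e-01) = 11.291489
iter 2: u=0.756100  f(a)=+1.071e-03  f'(a)=-3.050e-01  a ← 11.291489 − (+1.071e-03/-3.050e-01) = 11.295002
iter 3: u=0.755865  f(a)=+5.184e-07  f'(a)=-3.047e-01  a ← 11.295002 − (+5.184e-07/-3.047e-01) = 11.295003
iter 4: u=0.755865  f(a)=+1.208e-13  f'(a)=-3.047e-01  a ← 11.295003 − (+1.208e-13/-3.047e-01) = 11.295003
converged: |Δa| < 1e-12 after 4 iterations
sag = a·(cosh(S/(2a)) − 1) = 11.295003·(cosh(0.755865) − 1) = 3.383177
T_max/T_min = cosh(S/(2a)) = 1.299529

a=11.295 sag=3.383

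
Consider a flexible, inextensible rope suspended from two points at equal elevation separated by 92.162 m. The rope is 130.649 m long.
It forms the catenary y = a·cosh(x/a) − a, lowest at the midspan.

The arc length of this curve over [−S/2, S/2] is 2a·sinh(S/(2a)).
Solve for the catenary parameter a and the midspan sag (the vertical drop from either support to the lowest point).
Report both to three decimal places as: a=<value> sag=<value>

a=30.784 sag=41.431

seed: a₀ = √(S³/(24(L−S))) = √(92.162³/(24·38.487)) = 29.111540
iter 1: u=1.582912  f(a)=+5.120e+00  f'(a)=-3.369e+00  a ← 29.111540 − (+5.120e+00/-3.369e+00) = 30.631269
iter 2: u=1.504378  f(a)=+4.282e-01  f'(a)=-2.827e+00  a ← 30.631269 − (+4.282e-01/-2.827e+00) = 30.782756
iter 3: u=1.496974  f(a)=+3.600e-03  f'(a)=-2.779e+00  a ← 30.782756 − (+3.600e-03/-2.779e+00) = 30.784051
iter 4: u=1.496911  f(a)=+2.592e-07  f'(a)=-2.779e+00  a ← 30.784051 − (+2.592e-07/-2.779e+00) = 30.784052
iter 5: u=1.496911  f(a)=+2.842e-14  f'(a)=-2.779e+00  a ← 30.784052 − (+2.842e-14/-2.779e+00) = 30.784052
converged: |Δa| < 1e-12 after 5 iterations
sag = a·(cosh(S/(2a)) − 1) = 30.784052·(cosh(1.496911) − 1) = 41.430546
T_max/T_min = cosh(S/(2a)) = 2.345844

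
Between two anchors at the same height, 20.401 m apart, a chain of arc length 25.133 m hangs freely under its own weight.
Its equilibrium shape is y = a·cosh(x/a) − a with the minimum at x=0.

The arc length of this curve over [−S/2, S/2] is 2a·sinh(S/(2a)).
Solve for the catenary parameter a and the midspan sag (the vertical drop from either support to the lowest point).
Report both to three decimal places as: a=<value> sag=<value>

seed: a₀ = √(S³/(24(L−S))) = √(20.401³/(24·4.732)) = 8.646676
iter 1: u=1.179702  f(a)=+3.404e-01  f'(a)=-1.255e+00  a ← 8.646676 − (+3.404e-01/-1.255e+00) = 8.917993
iter 2: u=1.143811  f(a)=+1.668e-02  f'(a)=-1.134e+00  a ← 8.917993 − (+1.668e-02/-1.134e+00) = 8.932696
iter 3: u=1.141928  f(a)=+4.461e-05  f'(a)=-1.128e+00  a ← 8.932696 − (+4.461e-05/-1.128e+00) = 8.932736
iter 4: u=1.141923  f(a)=+3.210e-10  f'(a)=-1.128e+00  a ← 8.932736 − (+3.210e-10/-1.128e+00) = 8.932736
iter 5: u=1.141923  f(a)=-3.553e-15  f'(a)=-1.128e+00  a ← 8.932736 − (-3.553e-15/-1.128e+00) = 8.932736
converged: |Δa| < 1e-12 after 5 iterations
sag = a·(cosh(S/(2a)) − 1) = 8.932736·(cosh(1.141923) − 1) = 6.485134
T_max/T_min = cosh(S/(2a)) = 1.725996

a=8.933 sag=6.485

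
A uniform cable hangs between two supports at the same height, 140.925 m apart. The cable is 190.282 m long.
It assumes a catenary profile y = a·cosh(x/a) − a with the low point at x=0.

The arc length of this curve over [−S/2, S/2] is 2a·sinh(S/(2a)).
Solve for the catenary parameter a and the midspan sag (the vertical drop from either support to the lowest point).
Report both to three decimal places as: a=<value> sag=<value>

a=50.979 sag=56.959

seed: a₀ = √(S³/(24(L−S))) = √(140.925³/(24·49.357)) = 48.607364
iter 1: u=1.449626  f(a)=+5.453e+00  f'(a)=-2.491e+00  a ← 48.607364 − (+5.453e+00/-2.491e+00) = 50.796588
iter 2: u=1.387150  f(a)=+3.900e-01  f'(a)=-2.146e+00  a ← 50.796588 − (+3.900e-01/-2.146e+00) = 50.978327
iter 3: u=1.382205  f(a)=+2.335e-03  f'(a)=-2.121e+00  a ← 50.978327 − (+2.335e-03/-2.121e+00) = 50.979429
iter 4: u=1.382175  f(a)=+8.483e-08  f'(a)=-2.120e+00  a ← 50.979429 − (+8.483e-08/-2.120e+00) = 50.979429
iter 5: u=1.382175  f(a)=+2.842e-14  f'(a)=-2.120e+00  a ← 50.979429 − (+2.842e-14/-2.120e+00) = 50.979429
converged: |Δa| < 1e-12 after 5 iterations
sag = a·(cosh(S/(2a)) − 1) = 50.979429·(cosh(1.382175) − 1) = 56.959035
T_max/T_min = cosh(S/(2a)) = 2.117294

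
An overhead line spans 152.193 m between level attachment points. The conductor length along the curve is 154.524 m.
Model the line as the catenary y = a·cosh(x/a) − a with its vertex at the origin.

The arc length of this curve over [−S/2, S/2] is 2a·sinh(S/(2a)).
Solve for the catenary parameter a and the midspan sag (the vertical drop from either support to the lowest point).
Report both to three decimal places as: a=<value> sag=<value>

seed: a₀ = √(S³/(24(L−S))) = √(152.193³/(24·2.331)) = 251.024008
iter 1: u=0.303144  f(a)=+1.073e-02  f'(a)=-1.874e-02  a ← 251.024008 − (+1.073e-02/-1.874e-02) = 251.596697
iter 2: u=0.302454  f(a)=+3.684e-05  f'(a)=-1.861e-02  a ← 251.596697 − (+3.684e-05/-1.861e-02) = 251.598676
iter 3: u=0.302452  f(a)=+4.374e-10  f'(a)=-1.861e-02  a ← 251.598676 − (+4.374e-10/-1.861e-02) = 251.598676
iter 4: u=0.302452  f(a)=+0.000e+00  f'(a)=-1.861e-02  a ← 251.598676 − (+0.000e+00/-1.861e-02) = 251.598676
converged: |Δa| < 1e-12 after 4 iterations
sag = a·(cosh(S/(2a)) − 1) = 251.598676·(cosh(0.302452) − 1) = 11.595759
T_max/T_min = cosh(S/(2a)) = 1.046088

a=251.599 sag=11.596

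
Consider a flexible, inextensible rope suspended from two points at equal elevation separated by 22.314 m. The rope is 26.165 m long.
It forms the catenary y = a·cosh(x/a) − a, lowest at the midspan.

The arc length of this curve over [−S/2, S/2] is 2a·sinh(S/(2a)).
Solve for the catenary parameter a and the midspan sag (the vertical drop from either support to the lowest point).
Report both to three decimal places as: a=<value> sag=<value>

a=11.237 sag=6.009

seed: a₀ = √(S³/(24(L−S))) = √(22.314³/(24·3.851)) = 10.964120
iter 1: u=1.017592  f(a)=+2.044e-01  f'(a)=-7.780e-01  a ← 10.964120 − (+2.044e-01/-7.780e-01) = 11.226823
iter 2: u=0.993781  f(a)=+7.576e-03  f'(a)=-7.212e-01  a ← 11.226823 − (+7.576e-03/-7.212e-01) = 11.237326
iter 3: u=0.992852  f(a)=+1.130e-05  f'(a)=-7.191e-01  a ← 11.237326 − (+1.130e-05/-7.191e-01) = 11.237342
iter 4: u=0.992850  f(a)=+2.521e-11  f'(a)=-7.191e-01  a ← 11.237342 − (+2.521e-11/-7.191e-01) = 11.237342
iter 5: u=0.992850  f(a)=+0.000e+00  f'(a)=-7.191e-01  a ← 11.237342 − (+0.000e+00/-7.191e-01) = 11.237342
converged: |Δa| < 1e-12 after 5 iterations
sag = a·(cosh(S/(2a)) − 1) = 11.237342·(cosh(0.992850) − 1) = 6.008807
T_max/T_min = cosh(S/(2a)) = 1.534718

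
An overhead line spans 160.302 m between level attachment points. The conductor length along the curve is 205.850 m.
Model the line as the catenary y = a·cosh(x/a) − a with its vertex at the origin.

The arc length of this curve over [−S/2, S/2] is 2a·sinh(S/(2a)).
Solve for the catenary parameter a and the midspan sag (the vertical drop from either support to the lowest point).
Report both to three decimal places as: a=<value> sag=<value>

seed: a₀ = √(S³/(24(L−S))) = √(160.302³/(24·45.548)) = 61.385830
iter 1: u=1.305692  f(a)=+4.044e+00  f'(a)=-1.753e+00  a ← 61.385830 − (+4.044e+00/-1.753e+00) = 63.692868
iter 2: u=1.258398  f(a)=+2.392e-01  f'(a)=-1.551e+00  a ← 63.692868 − (+2.392e-01/-1.551e+00) = 63.847048
iter 3: u=1.255360  f(a)=+9.527e-04  f'(a)=-1.539e+00  a ← 63.847048 − (+9.527e-04/-1.539e+00) = 63.847667
iter 4: u=1.255347  f(a)=+1.525e-08  f'(a)=-1.539e+00  a ← 63.847667 − (+1.525e-08/-1.539e+00) = 63.847667
iter 5: u=1.255347  f(a)=+2.842e-14  f'(a)=-1.539e+00  a ← 63.847667 − (+2.842e-14/-1.539e+00) = 63.847667
converged: |Δa| < 1e-12 after 5 iterations
sag = a·(cosh(S/(2a)) − 1) = 63.847667·(cosh(1.255347) − 1) = 57.272440
T_max/T_min = cosh(S/(2a)) = 1.897017

a=63.848 sag=57.272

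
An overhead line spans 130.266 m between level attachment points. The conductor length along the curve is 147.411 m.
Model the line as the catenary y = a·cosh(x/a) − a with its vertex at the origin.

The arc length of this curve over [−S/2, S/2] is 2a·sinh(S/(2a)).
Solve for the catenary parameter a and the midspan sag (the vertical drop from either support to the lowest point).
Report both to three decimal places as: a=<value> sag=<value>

seed: a₀ = √(S³/(24(L−S))) = √(130.266³/(24·17.145)) = 73.294646
iter 1: u=0.888646  f(a)=+6.898e-01  f'(a)=-5.058e-01  a ← 73.294646 − (+6.898e-01/-5.058e-01) = 74.658383
iter 2: u=0.872414  f(a)=+1.972e-02  f'(a)=-4.773e-01  a ← 74.658383 − (+1.972e-02/-4.773e-01) = 74.699707
iter 3: u=0.871931  f(a)=+1.718e-05  f'(a)=-4.765e-01  a ← 74.699707 − (+1.718e-05/-4.765e-01) = 74.699743
iter 4: u=0.871931  f(a)=+1.305e-11  f'(a)=-4.765e-01  a ← 74.699743 − (+1.305e-11/-4.765e-01) = 74.699743
converged: |Δa| < 1e-12 after 4 iterations
sag = a·(cosh(S/(2a)) − 1) = 74.699743·(cosh(0.871931) − 1) = 30.240966
T_max/T_min = cosh(S/(2a)) = 1.404834

a=74.700 sag=30.241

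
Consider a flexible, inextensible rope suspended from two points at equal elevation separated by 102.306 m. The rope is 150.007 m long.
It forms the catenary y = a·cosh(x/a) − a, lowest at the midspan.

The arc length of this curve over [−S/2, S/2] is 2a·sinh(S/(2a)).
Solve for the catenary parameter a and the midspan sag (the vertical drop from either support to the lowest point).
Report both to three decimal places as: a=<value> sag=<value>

seed: a₀ = √(S³/(24(L−S))) = √(102.306³/(24·47.701)) = 30.583156
iter 1: u=1.672587  f(a)=+7.134e+00  f'(a)=-4.084e+00  a ← 30.583156 − (+7.134e+00/-4.084e+00) = 32.330097
iter 2: u=1.582210  f(a)=+6.570e-01  f'(a)=-3.364e+00  a ← 32.330097 − (+6.570e-01/-3.364e+00) = 32.525412
iter 3: u=1.572709  f(a)=+6.818e-03  f'(a)=-3.294e+00  a ← 32.525412 − (+6.818e-03/-3.294e+00) = 32.527482
iter 4: u=1.572609  f(a)=+7.512e-07  f'(a)=-3.293e+00  a ← 32.527482 − (+7.512e-07/-3.293e+00) = 32.527482
iter 5: u=1.572609  f(a)=+2.842e-14  f'(a)=-3.293e+00  a ← 32.527482 − (+2.842e-14/-3.293e+00) = 32.527482
converged: |Δa| < 1e-12 after 5 iterations
sag = a·(cosh(S/(2a)) − 1) = 32.527482·(cosh(1.572609) − 1) = 49.225574
T_max/T_min = cosh(S/(2a)) = 2.513353

a=32.527 sag=49.226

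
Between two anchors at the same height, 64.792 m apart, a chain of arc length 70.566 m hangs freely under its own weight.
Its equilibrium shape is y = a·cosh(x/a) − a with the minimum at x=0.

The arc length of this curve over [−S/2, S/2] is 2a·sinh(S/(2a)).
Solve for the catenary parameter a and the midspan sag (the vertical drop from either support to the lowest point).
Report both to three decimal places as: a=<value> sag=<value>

a=44.884 sag=12.208

seed: a₀ = √(S³/(24(L−S))) = √(64.792³/(24·5.774)) = 44.303503
iter 1: u=0.731229  f(a)=+1.563e-01  f'(a)=-2.749e-01  a ← 44.303503 − (+1.563e-01/-2.749e-01) = 44.872320
iter 2: u=0.721960  f(a)=+3.062e-03  f'(a)=-2.642e-01  a ← 44.872320 − (+3.062e-03/-2.642e-01) = 44.883910
iter 3: u=0.721773  f(a)=+1.227e-06  f'(a)=-2.640e-01  a ← 44.883910 − (+1.227e-06/-2.640e-01) = 44.883915
iter 4: u=0.721773  f(a)=+2.132e-13  f'(a)=-2.640e-01  a ← 44.883915 − (+2.132e-13/-2.640e-01) = 44.883915
converged: |Δa| < 1e-12 after 4 iterations
sag = a·(cosh(S/(2a)) − 1) = 44.883915·(cosh(0.721773) − 1) = 12.207730
T_max/T_min = cosh(S/(2a)) = 1.271985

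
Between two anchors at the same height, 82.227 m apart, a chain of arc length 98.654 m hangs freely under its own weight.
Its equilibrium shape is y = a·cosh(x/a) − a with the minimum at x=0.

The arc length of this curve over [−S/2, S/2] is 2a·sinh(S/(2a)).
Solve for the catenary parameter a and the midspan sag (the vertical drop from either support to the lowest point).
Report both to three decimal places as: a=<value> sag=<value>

a=38.629 sag=24.023

seed: a₀ = √(S³/(24(L−S))) = √(82.227³/(24·16.427)) = 37.552333
iter 1: u=1.094832  f(a)=+1.013e+00  f'(a)=-9.843e-01  a ← 37.552333 − (+1.013e+00/-9.843e-01) = 38.581533
iter 2: u=1.065626  f(a)=+4.314e-02  f'(a)=-9.021e-01  a ← 38.581533 − (+4.314e-02/-9.021e-01) = 38.629356
iter 3: u=1.064307  f(a)=+8.595e-05  f'(a)=-8.985e-01  a ← 38.629356 − (+8.595e-05/-8.985e-01) = 38.629451
iter 4: u=1.064305  f(a)=+3.426e-10  f'(a)=-8.985e-01  a ← 38.629451 − (+3.426e-10/-8.985e-01) = 38.629451
iter 5: u=1.064305  f(a)=-1.421e-14  f'(a)=-8.985e-01  a ← 38.629451 − (-1.421e-14/-8.985e-01) = 38.629451
converged: |Δa| < 1e-12 after 5 iterations
sag = a·(cosh(S/(2a)) − 1) = 38.629451·(cosh(1.064305) − 1) = 24.023461
T_max/T_min = cosh(S/(2a)) = 1.621895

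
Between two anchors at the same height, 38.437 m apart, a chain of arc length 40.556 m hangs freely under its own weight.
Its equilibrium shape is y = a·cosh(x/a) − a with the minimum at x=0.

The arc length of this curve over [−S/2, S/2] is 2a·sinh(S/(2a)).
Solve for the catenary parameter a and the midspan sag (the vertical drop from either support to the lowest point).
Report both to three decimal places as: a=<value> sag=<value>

seed: a₀ = √(S³/(24(L−S))) = √(38.437³/(24·2.119)) = 33.415897
iter 1: u=0.575130  f(a)=+3.532e-02  f'(a)=-1.311e-01  a ← 33.415897 − (+3.532e-02/-1.311e-01) = 33.685392
iter 2: u=0.570529  f(a)=+4.319e-04  f'(a)=-1.279e-01  a ← 33.685392 − (+4.319e-04/-1.279e-01) = 33.688769
iter 3: u=0.570472  f(a)=+6.633e-08  f'(a)=-1.278e-01  a ← 33.688769 − (+6.633e-08/-1.278e-01) = 33.688770
iter 4: u=0.570472  f(a)=+0.000e+00  f'(a)=-1.278e-01  a ← 33.688770 − (+0.000e+00/-1.278e-01) = 33.688770
converged: |Δa| < 1e-12 after 4 iterations
sag = a·(cosh(S/(2a)) − 1) = 33.688770·(cosh(0.570472) − 1) = 5.632096
T_max/T_min = cosh(S/(2a)) = 1.167180

a=33.689 sag=5.632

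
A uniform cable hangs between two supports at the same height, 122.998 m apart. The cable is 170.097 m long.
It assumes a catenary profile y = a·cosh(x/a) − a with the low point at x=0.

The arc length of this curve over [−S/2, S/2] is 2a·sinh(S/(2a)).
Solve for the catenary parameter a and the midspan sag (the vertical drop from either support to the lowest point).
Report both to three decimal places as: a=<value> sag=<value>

a=42.724 sag=52.452

seed: a₀ = √(S³/(24(L−S))) = √(122.998³/(24·47.099)) = 40.572859
iter 1: u=1.515767  f(a)=+5.716e+00  f'(a)=-2.901e+00  a ← 40.572859 − (+5.716e+00/-2.901e+00) = 42.543430
iter 2: u=1.445558  f(a)=+4.428e-01  f'(a)=-2.467e+00  a ← 42.543430 − (+4.428e-01/-2.467e+00) = 42.722914
iter 3: u=1.439485  f(a)=+3.151e-03  f'(a)=-2.432e+00  a ← 42.722914 − (+3.151e-03/-2.432e+00) = 42.724210
iter 4: u=1.439441  f(a)=+1.620e-07  f'(a)=-2.432e+00  a ← 42.724210 − (+1.620e-07/-2.432e+00) = 42.724210
iter 5: u=1.439441  f(a)=+0.000e+00  f'(a)=-2.432e+00  a ← 42.724210 − (+0.000e+00/-2.432e+00) = 42.724210
converged: |Δa| < 1e-12 after 5 iterations
sag = a·(cosh(S/(2a)) − 1) = 42.724210·(cosh(1.439441) − 1) = 52.452497
T_max/T_min = cosh(S/(2a)) = 2.227700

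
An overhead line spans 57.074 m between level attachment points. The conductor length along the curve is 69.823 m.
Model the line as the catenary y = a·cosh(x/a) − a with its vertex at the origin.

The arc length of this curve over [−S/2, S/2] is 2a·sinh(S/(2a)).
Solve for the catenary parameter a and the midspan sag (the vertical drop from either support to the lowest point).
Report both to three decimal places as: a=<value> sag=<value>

seed: a₀ = √(S³/(24(L−S))) = √(57.074³/(24·12.749)) = 24.649822
iter 1: u=1.157696  f(a)=+8.821e-01  f'(a)=-1.180e+00  a ← 24.649822 − (+8.821e-01/-1.180e+00) = 25.397481
iter 2: u=1.123615  f(a)=+4.173e-02  f'(a)=-1.071e+00  a ← 25.397481 − (+4.173e-02/-1.071e+00) = 25.436453
iter 3: u=1.121894  f(a)=+1.036e-04  f'(a)=-1.065e+00  a ← 25.436453 − (+1.036e-04/-1.065e+00) = 25.436551
iter 4: u=1.121890  f(a)=+6.425e-10  f'(a)=-1.065e+00  a ← 25.436551 − (+6.425e-10/-1.065e+00) = 25.436551
iter 5: u=1.121890  f(a)=+0.000e+00  f'(a)=-1.065e+00  a ← 25.436551 − (+0.000e+00/-1.065e+00) = 25.436551
converged: |Δa| < 1e-12 after 5 iterations
sag = a·(cosh(S/(2a)) − 1) = 25.436551·(cosh(1.121890) − 1) = 17.758715
T_max/T_min = cosh(S/(2a)) = 1.698157

a=25.437 sag=17.759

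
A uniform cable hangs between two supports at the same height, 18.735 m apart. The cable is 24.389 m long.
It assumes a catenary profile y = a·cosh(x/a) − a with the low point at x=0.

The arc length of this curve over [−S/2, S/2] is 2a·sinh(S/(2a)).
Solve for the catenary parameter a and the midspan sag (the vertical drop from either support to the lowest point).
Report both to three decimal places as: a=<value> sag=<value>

seed: a₀ = √(S³/(24(L−S))) = √(18.735³/(24·5.654)) = 6.961407
iter 1: u=1.345633  f(a)=+5.345e-01  f'(a)=-1.938e+00  a ← 6.961407 − (+5.345e-01/-1.938e+00) = 7.237193
iter 2: u=1.294355  f(a)=+3.341e-02  f'(a)=-1.703e+00  a ← 7.237193 − (+3.341e-02/-1.703e+00) = 7.256811
iter 3: u=1.290856  f(a)=+1.497e-04  f'(a)=-1.688e+00  a ← 7.256811 − (+1.497e-04/-1.688e+00) = 7.256900
iter 4: u=1.290840  f(a)=+3.037e-09  f'(a)=-1.688e+00  a ← 7.256900 − (+3.037e-09/-1.688e+00) = 7.256900
iter 5: u=1.290840  f(a)=+0.000e+00  f'(a)=-1.688e+00  a ← 7.256900 − (+0.000e+00/-1.688e+00) = 7.256900
converged: |Δa| < 1e-12 after 5 iterations
sag = a·(cosh(S/(2a)) − 1) = 7.256900·(cosh(1.290840) − 1) = 6.933534
T_max/T_min = cosh(S/(2a)) = 1.955440

a=7.257 sag=6.934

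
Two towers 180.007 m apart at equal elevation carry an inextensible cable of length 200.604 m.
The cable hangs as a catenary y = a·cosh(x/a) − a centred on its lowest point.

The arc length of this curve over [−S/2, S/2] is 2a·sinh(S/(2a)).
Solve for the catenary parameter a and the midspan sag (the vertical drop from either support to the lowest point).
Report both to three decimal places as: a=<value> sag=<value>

seed: a₀ = √(S³/(24(L−S))) = √(180.007³/(24·20.597)) = 108.624174
iter 1: u=0.828577  f(a)=+7.187e-01  f'(a)=-4.059e-01  a ← 108.624174 − (+7.187e-01/-4.059e-01) = 110.394737
iter 2: u=0.815288  f(a)=+1.795e-02  f'(a)=-3.859e-01  a ← 110.394737 − (+1.795e-02/-3.859e-01) = 110.441254
iter 3: u=0.814945  f(a)=+1.183e-05  f'(a)=-3.854e-01  a ← 110.441254 − (+1.183e-05/-3.854e-01) = 110.441284
iter 4: u=0.814944  f(a)=+5.116e-12  f'(a)=-3.854e-01  a ← 110.441284 − (+5.116e-12/-3.854e-01) = 110.441284
converged: |Δa| < 1e-12 after 4 iterations
sag = a·(cosh(S/(2a)) − 1) = 110.441284·(cosh(0.814944) − 1) = 38.749092
T_max/T_min = cosh(S/(2a)) = 1.350857

a=110.441 sag=38.749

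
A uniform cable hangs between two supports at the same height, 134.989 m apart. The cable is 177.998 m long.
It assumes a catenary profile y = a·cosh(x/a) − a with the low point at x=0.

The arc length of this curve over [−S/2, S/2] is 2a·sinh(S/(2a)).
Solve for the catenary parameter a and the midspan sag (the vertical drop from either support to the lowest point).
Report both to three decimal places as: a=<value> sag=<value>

a=50.996 sag=51.578

seed: a₀ = √(S³/(24(L−S))) = √(134.989³/(24·43.009)) = 48.816010
iter 1: u=1.382630  f(a)=+4.303e+00  f'(a)=-2.123e+00  a ← 48.816010 − (+4.303e+00/-2.123e+00) = 50.843133
iter 2: u=1.327505  f(a)=+2.826e-01  f'(a)=-1.852e+00  a ← 50.843133 − (+2.826e-01/-1.852e+00) = 50.995672
iter 3: u=1.323534  f(a)=+1.408e-03  f'(a)=-1.834e+00  a ← 50.995672 − (+1.408e-03/-1.834e+00) = 50.996439
iter 4: u=1.323514  f(a)=+3.532e-08  f'(a)=-1.834e+00  a ← 50.996439 − (+3.532e-08/-1.834e+00) = 50.996439
iter 5: u=1.323514  f(a)=+0.000e+00  f'(a)=-1.834e+00  a ← 50.996439 − (+0.000e+00/-1.834e+00) = 50.996439
converged: |Δa| < 1e-12 after 5 iterations
sag = a·(cosh(S/(2a)) − 1) = 50.996439·(cosh(1.323514) − 1) = 51.577723
T_max/T_min = cosh(S/(2a)) = 2.011399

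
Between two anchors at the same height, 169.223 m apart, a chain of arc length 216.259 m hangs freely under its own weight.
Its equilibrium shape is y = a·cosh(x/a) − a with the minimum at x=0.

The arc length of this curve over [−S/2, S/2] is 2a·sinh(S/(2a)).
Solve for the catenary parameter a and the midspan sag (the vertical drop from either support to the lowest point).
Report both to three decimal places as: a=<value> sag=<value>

seed: a₀ = √(S³/(24(L−S))) = √(169.223³/(24·47.036)) = 65.519153
iter 1: u=1.291401  f(a)=+4.082e+00  f'(a)=-1.690e+00  a ← 65.519153 − (+4.082e+00/-1.690e+00) = 67.934328
iter 2: u=1.245490  f(a)=+2.365e-01  f'(a)=-1.499e+00  a ← 67.934328 − (+2.365e-01/-1.499e+00) = 68.092100
iter 3: u=1.242604  f(a)=+9.026e-04  f'(a)=-1.488e+00  a ← 68.092100 − (+9.026e-04/-1.488e+00) = 68.092707
iter 4: u=1.242593  f(a)=+1.325e-08  f'(a)=-1.488e+00  a ← 68.092707 − (+1.325e-08/-1.488e+00) = 68.092707
iter 5: u=1.242593  f(a)=+0.000e+00  f'(a)=-1.488e+00  a ← 68.092707 − (+0.000e+00/-1.488e+00) = 68.092707
converged: |Δa| < 1e-12 after 5 iterations
sag = a·(cosh(S/(2a)) − 1) = 68.092707·(cosh(1.242593) − 1) = 59.690725
T_max/T_min = cosh(S/(2a)) = 1.876610

a=68.093 sag=59.691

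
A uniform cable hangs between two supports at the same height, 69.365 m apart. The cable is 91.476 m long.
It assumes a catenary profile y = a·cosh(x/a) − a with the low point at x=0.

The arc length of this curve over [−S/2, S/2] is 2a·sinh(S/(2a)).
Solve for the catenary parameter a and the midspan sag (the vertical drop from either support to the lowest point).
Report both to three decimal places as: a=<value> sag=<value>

seed: a₀ = √(S³/(24(L−S))) = √(69.365³/(24·22.111)) = 25.078455
iter 1: u=1.382960  f(a)=+2.213e+00  f'(a)=-2.124e+00  a ← 25.078455 − (+2.213e+00/-2.124e+00) = 26.120286
iter 2: u=1.327799  f(a)=+1.454e-01  f'(a)=-1.854e+00  a ← 26.120286 − (+1.454e-01/-1.854e+00) = 26.198722
iter 3: u=1.323824  f(a)=+7.250e-04  f'(a)=-1.835e+00  a ← 26.198722 − (+7.250e-04/-1.835e+00) = 26.199117
iter 4: u=1.323804  f(a)=+1.822e-08  f'(a)=-1.835e+00  a ← 26.199117 − (+1.822e-08/-1.835e+00) = 26.199117
iter 5: u=1.323804  f(a)=+1.421e-14  f'(a)=-1.835e+00  a ← 26.199117 − (+1.421e-14/-1.835e+00) = 26.199117
converged: |Δa| < 1e-12 after 5 iterations
sag = a·(cosh(S/(2a)) − 1) = 26.199117·(cosh(1.323804) − 1) = 26.511018
T_max/T_min = cosh(S/(2a)) = 2.011905

a=26.199 sag=26.511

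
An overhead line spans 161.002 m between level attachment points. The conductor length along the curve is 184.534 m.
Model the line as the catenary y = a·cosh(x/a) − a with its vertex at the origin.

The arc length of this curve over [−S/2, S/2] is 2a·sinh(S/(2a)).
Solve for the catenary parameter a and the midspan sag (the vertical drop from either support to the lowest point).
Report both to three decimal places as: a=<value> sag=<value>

seed: a₀ = √(S³/(24(L−S))) = √(161.002³/(24·23.532)) = 85.963060
iter 1: u=0.936460  f(a)=+1.054e+00  f'(a)=-5.970e-01  a ← 85.963060 − (+1.054e+00/-5.970e-01) = 87.727853
iter 2: u=0.917622  f(a)=+3.332e-02  f'(a)=-5.598e-01  a ← 87.727853 − (+3.332e-02/-5.598e-01) = 87.787374
iter 3: u=0.917000  f(a)=+3.574e-05  f'(a)=-5.586e-01  a ← 87.787374 − (+3.574e-05/-5.586e-01) = 87.787438
iter 4: u=0.916999  f(a)=+4.118e-11  f'(a)=-5.586e-01  a ← 87.787438 − (+4.118e-11/-5.586e-01) = 87.787438
converged: |Δa| < 1e-12 after 4 iterations
sag = a·(cosh(S/(2a)) − 1) = 87.787438·(cosh(0.916999) − 1) = 39.569672
T_max/T_min = cosh(S/(2a)) = 1.450744

a=87.787 sag=39.570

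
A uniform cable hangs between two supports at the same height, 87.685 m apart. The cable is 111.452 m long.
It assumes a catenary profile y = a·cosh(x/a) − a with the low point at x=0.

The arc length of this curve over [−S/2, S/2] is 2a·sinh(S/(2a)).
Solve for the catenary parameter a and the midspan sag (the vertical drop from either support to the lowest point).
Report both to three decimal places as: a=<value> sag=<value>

a=35.698 sag=30.482

seed: a₀ = √(S³/(24(L−S))) = √(87.685³/(24·23.767)) = 34.379152
iter 1: u=1.275264  f(a)=+2.009e+00  f'(a)=-1.621e+00  a ← 34.379152 − (+2.009e+00/-1.621e+00) = 35.618640
iter 2: u=1.230886  f(a)=+1.138e-01  f'(a)=-1.442e+00  a ← 35.618640 − (+1.138e-01/-1.442e+00) = 35.697531
iter 3: u=1.228166  f(a)=+4.132e-04  f'(a)=-1.432e+00  a ← 35.697531 − (+4.132e-04/-1.432e+00) = 35.697819
iter 4: u=1.228156  f(a)=+5.496e-09  f'(a)=-1.432e+00  a ← 35.697819 − (+5.496e-09/-1.432e+00) = 35.697819
iter 5: u=1.228156  f(a)=-1.421e-14  f'(a)=-1.432e+00  a ← 35.697819 − (-1.421e-14/-1.432e+00) = 35.697819
converged: |Δa| < 1e-12 after 5 iterations
sag = a·(cosh(S/(2a)) − 1) = 35.697819·(cosh(1.228156) − 1) = 30.481644
T_max/T_min = cosh(S/(2a)) = 1.853880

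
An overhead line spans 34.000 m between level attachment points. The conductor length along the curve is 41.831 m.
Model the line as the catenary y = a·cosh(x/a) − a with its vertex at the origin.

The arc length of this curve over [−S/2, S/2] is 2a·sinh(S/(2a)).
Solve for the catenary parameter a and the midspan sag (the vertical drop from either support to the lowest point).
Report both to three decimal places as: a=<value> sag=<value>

seed: a₀ = √(S³/(24(L−S))) = √(34.000³/(24·7.831)) = 14.461194
iter 1: u=1.175560  f(a)=+5.592e-01  f'(a)=-1.240e+00  a ← 14.461194 − (+5.592e-01/-1.240e+00) = 14.912097
iter 2: u=1.140014  f(a)=+2.722e-02  f'(a)=-1.122e+00  a ← 14.912097 − (+2.722e-02/-1.122e+00) = 14.936355
iter 3: u=1.138163  f(a)=+7.181e-05  f'(a)=-1.116e+00  a ← 14.936355 − (+7.181e-05/-1.116e+00) = 14.936420
iter 4: u=1.138158  f(a)=+5.025e-10  f'(a)=-1.116e+00  a ← 14.936420 − (+5.025e-10/-1.116e+00) = 14.936420
iter 5: u=1.138158  f(a)=+0.000e+00  f'(a)=-1.116e+00  a ← 14.936420 − (+0.000e+00/-1.116e+00) = 14.936420
converged: |Δa| < 1e-12 after 5 iterations
sag = a·(cosh(S/(2a)) − 1) = 14.936420·(cosh(1.138158) − 1) = 10.764841
T_max/T_min = cosh(S/(2a)) = 1.720711

a=14.936 sag=10.765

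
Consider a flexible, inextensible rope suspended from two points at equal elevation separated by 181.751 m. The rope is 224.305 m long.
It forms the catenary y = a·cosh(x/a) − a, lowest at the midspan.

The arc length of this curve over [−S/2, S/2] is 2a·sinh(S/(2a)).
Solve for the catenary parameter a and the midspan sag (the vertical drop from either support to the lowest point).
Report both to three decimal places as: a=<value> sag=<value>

a=79.232 sag=58.085

seed: a₀ = √(S³/(24(L−S))) = √(181.751³/(24·42.554)) = 76.672460
iter 1: u=1.185243  f(a)=+3.091e+00  f'(a)=-1.274e+00  a ← 76.672460 − (+3.091e+00/-1.274e+00) = 79.098660
iter 2: u=1.148888  f(a)=+1.528e-01  f'(a)=-1.151e+00  a ← 79.098660 − (+1.528e-01/-1.151e+00) = 79.231411
iter 3: u=1.146963  f(a)=+4.162e-04  f'(a)=-1.145e+00  a ← 79.231411 − (+4.162e-04/-1.145e+00) = 79.231775
iter 4: u=1.146958  f(a)=+3.108e-09  f'(a)=-1.145e+00  a ← 79.231775 − (+3.108e-09/-1.145e+00) = 79.231775
iter 5: u=1.146958  f(a)=+0.000e+00  f'(a)=-1.145e+00  a ← 79.231775 − (+0.000e+00/-1.145e+00) = 79.231775
converged: |Δa| < 1e-12 after 5 iterations
sag = a·(cosh(S/(2a)) − 1) = 79.231775·(cosh(1.146958) − 1) = 58.084857
T_max/T_min = cosh(S/(2a)) = 1.733101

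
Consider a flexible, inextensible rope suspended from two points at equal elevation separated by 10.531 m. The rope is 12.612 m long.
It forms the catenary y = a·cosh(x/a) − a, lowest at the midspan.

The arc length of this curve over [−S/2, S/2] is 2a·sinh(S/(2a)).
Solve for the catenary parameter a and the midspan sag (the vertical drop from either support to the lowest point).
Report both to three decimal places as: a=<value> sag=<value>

a=4.973 sag=3.058

seed: a₀ = √(S³/(24(L−S))) = √(10.531³/(24·2.081)) = 4.835738
iter 1: u=1.088872  f(a)=+1.269e-01  f'(a)=-9.671e-01  a ← 4.835738 − (+1.269e-01/-9.671e-01) = 4.966957
iter 2: u=1.060106  f(a)=+5.349e-03  f'(a)=-8.872e-01  a ← 4.966957 − (+5.349e-03/-8.872e-01) = 4.972986
iter 3: u=1.058821  f(a)=+1.043e-05  f'(a)=-8.837e-01  a ← 4.972986 − (+1.043e-05/-8.837e-01) = 4.972998
iter 4: u=1.058818  f(a)=+3.981e-11  f'(a)=-8.837e-01  a ← 4.972998 − (+3.981e-11/-8.837e-01) = 4.972998
iter 5: u=1.058818  f(a)=+1.776e-15  f'(a)=-8.837e-01  a ← 4.972998 − (+1.776e-15/-8.837e-01) = 4.972998
converged: |Δa| < 1e-12 after 5 iterations
sag = a·(cosh(S/(2a)) − 1) = 4.972998·(cosh(1.058818) − 1) = 3.057964
T_max/T_min = cosh(S/(2a)) = 1.614914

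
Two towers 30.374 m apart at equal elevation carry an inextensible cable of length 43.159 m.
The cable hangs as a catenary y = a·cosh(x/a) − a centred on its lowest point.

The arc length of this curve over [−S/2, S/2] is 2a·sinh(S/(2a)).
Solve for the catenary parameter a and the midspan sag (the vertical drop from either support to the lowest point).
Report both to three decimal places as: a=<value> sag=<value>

a=10.110 sag=13.721

seed: a₀ = √(S³/(24(L−S))) = √(30.374³/(24·12.785)) = 9.556459
iter 1: u=1.589187  f(a)=+1.715e+00  f'(a)=-3.415e+00  a ← 9.556459 − (+1.715e+00/-3.415e+00) = 10.058609
iter 2: u=1.509851  f(a)=+1.444e-01  f'(a)=-2.862e+00  a ← 10.058609 − (+1.444e-01/-2.862e+00) = 10.109078
iter 3: u=1.502313  f(a)=+1.233e-03  f'(a)=-2.813e+00  a ← 10.109078 − (+1.233e-03/-2.813e+00) = 10.109516
iter 4: u=1.502248  f(a)=+9.152e-08  f'(a)=-2.813e+00  a ← 10.109516 − (+9.152e-08/-2.813e+00) = 10.109516
iter 5: u=1.502248  f(a)=+0.000e+00  f'(a)=-2.813e+00  a ← 10.109516 − (+0.000e+00/-2.813e+00) = 10.109516
converged: |Δa| < 1e-12 after 5 iterations
sag = a·(cosh(S/(2a)) − 1) = 10.109516·(cosh(1.502248) − 1) = 13.720657
T_max/T_min = cosh(S/(2a)) = 2.357202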